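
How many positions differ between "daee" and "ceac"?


Comparing "daee" and "ceac" position by position:
  Position 0: 'd' vs 'c' => DIFFER
  Position 1: 'a' vs 'e' => DIFFER
  Position 2: 'e' vs 'a' => DIFFER
  Position 3: 'e' vs 'c' => DIFFER
Positions that differ: 4

4


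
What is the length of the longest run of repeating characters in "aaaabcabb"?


Input: "aaaabcabb"
Scanning for longest run:
  Position 1 ('a'): continues run of 'a', length=2
  Position 2 ('a'): continues run of 'a', length=3
  Position 3 ('a'): continues run of 'a', length=4
  Position 4 ('b'): new char, reset run to 1
  Position 5 ('c'): new char, reset run to 1
  Position 6 ('a'): new char, reset run to 1
  Position 7 ('b'): new char, reset run to 1
  Position 8 ('b'): continues run of 'b', length=2
Longest run: 'a' with length 4

4


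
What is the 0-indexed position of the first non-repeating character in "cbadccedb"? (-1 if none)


Input: cbadccedb
Character frequencies:
  'a': 1
  'b': 2
  'c': 3
  'd': 2
  'e': 1
Scanning left to right for freq == 1:
  Position 0 ('c'): freq=3, skip
  Position 1 ('b'): freq=2, skip
  Position 2 ('a'): unique! => answer = 2

2


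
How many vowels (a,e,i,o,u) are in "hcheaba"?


Input: hcheaba
Checking each character:
  'h' at position 0: consonant
  'c' at position 1: consonant
  'h' at position 2: consonant
  'e' at position 3: vowel (running total: 1)
  'a' at position 4: vowel (running total: 2)
  'b' at position 5: consonant
  'a' at position 6: vowel (running total: 3)
Total vowels: 3

3


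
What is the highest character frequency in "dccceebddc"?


Input: dccceebddc
Character counts:
  'b': 1
  'c': 4
  'd': 3
  'e': 2
Maximum frequency: 4

4


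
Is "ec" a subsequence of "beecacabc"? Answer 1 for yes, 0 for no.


Check if "ec" is a subsequence of "beecacabc"
Greedy scan:
  Position 0 ('b'): no match needed
  Position 1 ('e'): matches sub[0] = 'e'
  Position 2 ('e'): no match needed
  Position 3 ('c'): matches sub[1] = 'c'
  Position 4 ('a'): no match needed
  Position 5 ('c'): no match needed
  Position 6 ('a'): no match needed
  Position 7 ('b'): no match needed
  Position 8 ('c'): no match needed
All 2 characters matched => is a subsequence

1


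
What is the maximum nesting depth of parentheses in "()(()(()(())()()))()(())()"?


Input: "()(()(()(())()()))()(())()"
Tracking depth:
  Position 0 '(': depth becomes 1
  Position 1 ')': depth becomes 0
  Position 2 '(': depth becomes 1
  Position 3 '(': depth becomes 2
  Position 4 ')': depth becomes 1
  Position 5 '(': depth becomes 2
  Position 6 '(': depth becomes 3
  Position 7 ')': depth becomes 2
  Position 8 '(': depth becomes 3
  Position 9 '(': depth becomes 4
  Position 10 ')': depth becomes 3
  Position 11 ')': depth becomes 2
  Position 12 '(': depth becomes 3
  Position 13 ')': depth becomes 2
  Position 14 '(': depth becomes 3
  Position 15 ')': depth becomes 2
  Position 16 ')': depth becomes 1
  Position 17 ')': depth becomes 0
  Position 18 '(': depth becomes 1
  Position 19 ')': depth becomes 0
  Position 20 '(': depth becomes 1
  Position 21 '(': depth becomes 2
  Position 22 ')': depth becomes 1
  Position 23 ')': depth becomes 0
  Position 24 '(': depth becomes 1
  Position 25 ')': depth becomes 0
Maximum depth reached: 4

4


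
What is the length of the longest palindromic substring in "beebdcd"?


Input: "beebdcd"
Checking substrings for palindromes:
  [0:4] "beeb" (len 4) => palindrome
  [4:7] "dcd" (len 3) => palindrome
  [1:3] "ee" (len 2) => palindrome
Longest palindromic substring: "beeb" with length 4

4


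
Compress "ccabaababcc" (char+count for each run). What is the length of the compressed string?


Input: ccabaababcc
Runs:
  'c' x 2 => "c2"
  'a' x 1 => "a1"
  'b' x 1 => "b1"
  'a' x 2 => "a2"
  'b' x 1 => "b1"
  'a' x 1 => "a1"
  'b' x 1 => "b1"
  'c' x 2 => "c2"
Compressed: "c2a1b1a2b1a1b1c2"
Compressed length: 16

16


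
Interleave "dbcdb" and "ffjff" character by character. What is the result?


Interleaving "dbcdb" and "ffjff":
  Position 0: 'd' from first, 'f' from second => "df"
  Position 1: 'b' from first, 'f' from second => "bf"
  Position 2: 'c' from first, 'j' from second => "cj"
  Position 3: 'd' from first, 'f' from second => "df"
  Position 4: 'b' from first, 'f' from second => "bf"
Result: dfbfcjdfbf

dfbfcjdfbf


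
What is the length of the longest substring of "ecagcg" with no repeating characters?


Input: "ecagcg"
Sliding window (track last position of each char):
  Position 0 ('e'): window [0,0] length 1 -- new best
  Position 1 ('c'): window [0,1] length 2 -- new best
  Position 2 ('a'): window [0,2] length 3 -- new best
  Position 3 ('g'): window [0,3] length 4 -- new best
  Position 4 ('c'): repeat (last at 1), move window start to 2
  Position 4 ('c'): window [2,4] length 3
  Position 5 ('g'): repeat (last at 3), move window start to 4
  Position 5 ('g'): window [4,5] length 2
Longest substring with no repeats: "ecag" with length 4

4


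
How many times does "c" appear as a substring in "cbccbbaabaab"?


Searching for "c" in "cbccbbaabaab"
Scanning each position:
  Position 0: "c" => MATCH
  Position 1: "b" => no
  Position 2: "c" => MATCH
  Position 3: "c" => MATCH
  Position 4: "b" => no
  Position 5: "b" => no
  Position 6: "a" => no
  Position 7: "a" => no
  Position 8: "b" => no
  Position 9: "a" => no
  Position 10: "a" => no
  Position 11: "b" => no
Total occurrences: 3

3


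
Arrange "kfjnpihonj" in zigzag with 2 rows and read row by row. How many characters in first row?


Zigzag "kfjnpihonj" into 2 rows:
Placing characters:
  'k' => row 0
  'f' => row 1
  'j' => row 0
  'n' => row 1
  'p' => row 0
  'i' => row 1
  'h' => row 0
  'o' => row 1
  'n' => row 0
  'j' => row 1
Rows:
  Row 0: "kjphn"
  Row 1: "fnioj"
First row length: 5

5


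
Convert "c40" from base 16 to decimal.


Input: "c40" in base 16
Positional expansion:
  Digit 'c' (value 12) x 16^2 = 3072
  Digit '4' (value 4) x 16^1 = 64
  Digit '0' (value 0) x 16^0 = 0
Sum = 3136

3136


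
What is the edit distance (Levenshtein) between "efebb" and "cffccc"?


Computing edit distance: "efebb" -> "cffccc"
DP table:
           c    f    f    c    c    c
      0    1    2    3    4    5    6
  e   1    1    2    3    4    5    6
  f   2    2    1    2    3    4    5
  e   3    3    2    2    3    4    5
  b   4    4    3    3    3    4    5
  b   5    5    4    4    4    4    5
Edit distance = dp[5][6] = 5

5


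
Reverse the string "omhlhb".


Input: omhlhb
Reading characters right to left:
  Position 5: 'b'
  Position 4: 'h'
  Position 3: 'l'
  Position 2: 'h'
  Position 1: 'm'
  Position 0: 'o'
Reversed: bhlhmo

bhlhmo


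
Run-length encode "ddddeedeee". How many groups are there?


Input: ddddeedeee
Scanning for consecutive runs:
  Group 1: 'd' x 4 (positions 0-3)
  Group 2: 'e' x 2 (positions 4-5)
  Group 3: 'd' x 1 (positions 6-6)
  Group 4: 'e' x 3 (positions 7-9)
Total groups: 4

4


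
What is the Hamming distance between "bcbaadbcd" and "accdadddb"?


Comparing "bcbaadbcd" and "accdadddb" position by position:
  Position 0: 'b' vs 'a' => differ
  Position 1: 'c' vs 'c' => same
  Position 2: 'b' vs 'c' => differ
  Position 3: 'a' vs 'd' => differ
  Position 4: 'a' vs 'a' => same
  Position 5: 'd' vs 'd' => same
  Position 6: 'b' vs 'd' => differ
  Position 7: 'c' vs 'd' => differ
  Position 8: 'd' vs 'b' => differ
Total differences (Hamming distance): 6

6


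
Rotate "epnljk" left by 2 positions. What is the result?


Input: "epnljk", rotate left by 2
First 2 characters: "ep"
Remaining characters: "nljk"
Concatenate remaining + first: "nljk" + "ep" = "nljkep"

nljkep


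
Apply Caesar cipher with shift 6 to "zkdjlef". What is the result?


Caesar cipher: shift "zkdjlef" by 6
  'z' (pos 25) + 6 = pos 5 = 'f'
  'k' (pos 10) + 6 = pos 16 = 'q'
  'd' (pos 3) + 6 = pos 9 = 'j'
  'j' (pos 9) + 6 = pos 15 = 'p'
  'l' (pos 11) + 6 = pos 17 = 'r'
  'e' (pos 4) + 6 = pos 10 = 'k'
  'f' (pos 5) + 6 = pos 11 = 'l'
Result: fqjprkl

fqjprkl


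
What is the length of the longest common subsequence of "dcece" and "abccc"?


LCS of "dcece" and "abccc"
DP table:
           a    b    c    c    c
      0    0    0    0    0    0
  d   0    0    0    0    0    0
  c   0    0    0    1    1    1
  e   0    0    0    1    1    1
  c   0    0    0    1    2    2
  e   0    0    0    1    2    2
LCS length = dp[5][5] = 2

2


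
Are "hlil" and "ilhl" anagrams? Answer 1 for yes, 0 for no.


Strings: "hlil", "ilhl"
Sorted first:  hill
Sorted second: hill
Sorted forms match => anagrams

1


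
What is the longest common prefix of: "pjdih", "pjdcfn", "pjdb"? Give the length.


Words: pjdih, pjdcfn, pjdb
  Position 0: all 'p' => match
  Position 1: all 'j' => match
  Position 2: all 'd' => match
  Position 3: ('i', 'c', 'b') => mismatch, stop
LCP = "pjd" (length 3)

3


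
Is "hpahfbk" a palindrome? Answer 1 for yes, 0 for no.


Input: hpahfbk
Reversed: kbfhaph
  Compare pos 0 ('h') with pos 6 ('k'): MISMATCH
  Compare pos 1 ('p') with pos 5 ('b'): MISMATCH
  Compare pos 2 ('a') with pos 4 ('f'): MISMATCH
Result: not a palindrome

0


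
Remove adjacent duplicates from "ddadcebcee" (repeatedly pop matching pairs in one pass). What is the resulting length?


Input: ddadcebcee
Stack-based adjacent duplicate removal:
  Read 'd': push. Stack: d
  Read 'd': matches stack top 'd' => pop. Stack: (empty)
  Read 'a': push. Stack: a
  Read 'd': push. Stack: ad
  Read 'c': push. Stack: adc
  Read 'e': push. Stack: adce
  Read 'b': push. Stack: adceb
  Read 'c': push. Stack: adcebc
  Read 'e': push. Stack: adcebce
  Read 'e': matches stack top 'e' => pop. Stack: adcebc
Final stack: "adcebc" (length 6)

6


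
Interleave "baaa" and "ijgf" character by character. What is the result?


Interleaving "baaa" and "ijgf":
  Position 0: 'b' from first, 'i' from second => "bi"
  Position 1: 'a' from first, 'j' from second => "aj"
  Position 2: 'a' from first, 'g' from second => "ag"
  Position 3: 'a' from first, 'f' from second => "af"
Result: biajagaf

biajagaf


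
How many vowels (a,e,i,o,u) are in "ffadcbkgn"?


Input: ffadcbkgn
Checking each character:
  'f' at position 0: consonant
  'f' at position 1: consonant
  'a' at position 2: vowel (running total: 1)
  'd' at position 3: consonant
  'c' at position 4: consonant
  'b' at position 5: consonant
  'k' at position 6: consonant
  'g' at position 7: consonant
  'n' at position 8: consonant
Total vowels: 1

1


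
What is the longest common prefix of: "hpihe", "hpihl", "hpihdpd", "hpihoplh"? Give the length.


Words: hpihe, hpihl, hpihdpd, hpihoplh
  Position 0: all 'h' => match
  Position 1: all 'p' => match
  Position 2: all 'i' => match
  Position 3: all 'h' => match
  Position 4: ('e', 'l', 'd', 'o') => mismatch, stop
LCP = "hpih" (length 4)

4


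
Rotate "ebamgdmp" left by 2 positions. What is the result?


Input: "ebamgdmp", rotate left by 2
First 2 characters: "eb"
Remaining characters: "amgdmp"
Concatenate remaining + first: "amgdmp" + "eb" = "amgdmpeb"

amgdmpeb


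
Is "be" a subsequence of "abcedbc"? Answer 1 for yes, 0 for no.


Check if "be" is a subsequence of "abcedbc"
Greedy scan:
  Position 0 ('a'): no match needed
  Position 1 ('b'): matches sub[0] = 'b'
  Position 2 ('c'): no match needed
  Position 3 ('e'): matches sub[1] = 'e'
  Position 4 ('d'): no match needed
  Position 5 ('b'): no match needed
  Position 6 ('c'): no match needed
All 2 characters matched => is a subsequence

1


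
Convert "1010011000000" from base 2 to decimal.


Input: "1010011000000" in base 2
Positional expansion:
  Digit '1' (value 1) x 2^12 = 4096
  Digit '0' (value 0) x 2^11 = 0
  Digit '1' (value 1) x 2^10 = 1024
  Digit '0' (value 0) x 2^9 = 0
  Digit '0' (value 0) x 2^8 = 0
  Digit '1' (value 1) x 2^7 = 128
  Digit '1' (value 1) x 2^6 = 64
  Digit '0' (value 0) x 2^5 = 0
  Digit '0' (value 0) x 2^4 = 0
  Digit '0' (value 0) x 2^3 = 0
  Digit '0' (value 0) x 2^2 = 0
  Digit '0' (value 0) x 2^1 = 0
  Digit '0' (value 0) x 2^0 = 0
Sum = 5312

5312


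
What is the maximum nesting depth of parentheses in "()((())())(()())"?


Input: "()((())())(()())"
Tracking depth:
  Position 0 '(': depth becomes 1
  Position 1 ')': depth becomes 0
  Position 2 '(': depth becomes 1
  Position 3 '(': depth becomes 2
  Position 4 '(': depth becomes 3
  Position 5 ')': depth becomes 2
  Position 6 ')': depth becomes 1
  Position 7 '(': depth becomes 2
  Position 8 ')': depth becomes 1
  Position 9 ')': depth becomes 0
  Position 10 '(': depth becomes 1
  Position 11 '(': depth becomes 2
  Position 12 ')': depth becomes 1
  Position 13 '(': depth becomes 2
  Position 14 ')': depth becomes 1
  Position 15 ')': depth becomes 0
Maximum depth reached: 3

3


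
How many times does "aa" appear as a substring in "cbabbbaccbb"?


Searching for "aa" in "cbabbbaccbb"
Scanning each position:
  Position 0: "cb" => no
  Position 1: "ba" => no
  Position 2: "ab" => no
  Position 3: "bb" => no
  Position 4: "bb" => no
  Position 5: "ba" => no
  Position 6: "ac" => no
  Position 7: "cc" => no
  Position 8: "cb" => no
  Position 9: "bb" => no
Total occurrences: 0

0


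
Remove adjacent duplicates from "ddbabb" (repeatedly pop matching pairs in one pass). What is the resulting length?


Input: ddbabb
Stack-based adjacent duplicate removal:
  Read 'd': push. Stack: d
  Read 'd': matches stack top 'd' => pop. Stack: (empty)
  Read 'b': push. Stack: b
  Read 'a': push. Stack: ba
  Read 'b': push. Stack: bab
  Read 'b': matches stack top 'b' => pop. Stack: ba
Final stack: "ba" (length 2)

2


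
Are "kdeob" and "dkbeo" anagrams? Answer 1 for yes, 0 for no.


Strings: "kdeob", "dkbeo"
Sorted first:  bdeko
Sorted second: bdeko
Sorted forms match => anagrams

1


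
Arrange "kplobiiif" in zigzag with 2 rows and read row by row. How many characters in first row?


Zigzag "kplobiiif" into 2 rows:
Placing characters:
  'k' => row 0
  'p' => row 1
  'l' => row 0
  'o' => row 1
  'b' => row 0
  'i' => row 1
  'i' => row 0
  'i' => row 1
  'f' => row 0
Rows:
  Row 0: "klbif"
  Row 1: "poii"
First row length: 5

5


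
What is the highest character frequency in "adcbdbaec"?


Input: adcbdbaec
Character counts:
  'a': 2
  'b': 2
  'c': 2
  'd': 2
  'e': 1
Maximum frequency: 2

2


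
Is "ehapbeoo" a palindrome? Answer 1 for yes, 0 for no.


Input: ehapbeoo
Reversed: ooebpahe
  Compare pos 0 ('e') with pos 7 ('o'): MISMATCH
  Compare pos 1 ('h') with pos 6 ('o'): MISMATCH
  Compare pos 2 ('a') with pos 5 ('e'): MISMATCH
  Compare pos 3 ('p') with pos 4 ('b'): MISMATCH
Result: not a palindrome

0


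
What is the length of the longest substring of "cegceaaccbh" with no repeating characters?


Input: "cegceaaccbh"
Sliding window (track last position of each char):
  Position 0 ('c'): window [0,0] length 1 -- new best
  Position 1 ('e'): window [0,1] length 2 -- new best
  Position 2 ('g'): window [0,2] length 3 -- new best
  Position 3 ('c'): repeat (last at 0), move window start to 1
  Position 3 ('c'): window [1,3] length 3
  Position 4 ('e'): repeat (last at 1), move window start to 2
  Position 4 ('e'): window [2,4] length 3
  Position 5 ('a'): window [2,5] length 4 -- new best
  Position 6 ('a'): repeat (last at 5), move window start to 6
  Position 6 ('a'): window [6,6] length 1
  Position 7 ('c'): window [6,7] length 2
  Position 8 ('c'): repeat (last at 7), move window start to 8
  Position 8 ('c'): window [8,8] length 1
  Position 9 ('b'): window [8,9] length 2
  Position 10 ('h'): window [8,10] length 3
Longest substring with no repeats: "gcea" with length 4

4


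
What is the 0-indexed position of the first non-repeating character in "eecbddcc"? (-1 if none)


Input: eecbddcc
Character frequencies:
  'b': 1
  'c': 3
  'd': 2
  'e': 2
Scanning left to right for freq == 1:
  Position 0 ('e'): freq=2, skip
  Position 1 ('e'): freq=2, skip
  Position 2 ('c'): freq=3, skip
  Position 3 ('b'): unique! => answer = 3

3


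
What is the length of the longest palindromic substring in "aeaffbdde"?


Input: "aeaffbdde"
Checking substrings for palindromes:
  [0:3] "aea" (len 3) => palindrome
  [3:5] "ff" (len 2) => palindrome
  [6:8] "dd" (len 2) => palindrome
Longest palindromic substring: "aea" with length 3

3


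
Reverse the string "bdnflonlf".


Input: bdnflonlf
Reading characters right to left:
  Position 8: 'f'
  Position 7: 'l'
  Position 6: 'n'
  Position 5: 'o'
  Position 4: 'l'
  Position 3: 'f'
  Position 2: 'n'
  Position 1: 'd'
  Position 0: 'b'
Reversed: flnolfndb

flnolfndb


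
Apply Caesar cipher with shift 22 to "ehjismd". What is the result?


Caesar cipher: shift "ehjismd" by 22
  'e' (pos 4) + 22 = pos 0 = 'a'
  'h' (pos 7) + 22 = pos 3 = 'd'
  'j' (pos 9) + 22 = pos 5 = 'f'
  'i' (pos 8) + 22 = pos 4 = 'e'
  's' (pos 18) + 22 = pos 14 = 'o'
  'm' (pos 12) + 22 = pos 8 = 'i'
  'd' (pos 3) + 22 = pos 25 = 'z'
Result: adfeoiz

adfeoiz


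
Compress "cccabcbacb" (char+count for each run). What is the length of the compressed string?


Input: cccabcbacb
Runs:
  'c' x 3 => "c3"
  'a' x 1 => "a1"
  'b' x 1 => "b1"
  'c' x 1 => "c1"
  'b' x 1 => "b1"
  'a' x 1 => "a1"
  'c' x 1 => "c1"
  'b' x 1 => "b1"
Compressed: "c3a1b1c1b1a1c1b1"
Compressed length: 16

16


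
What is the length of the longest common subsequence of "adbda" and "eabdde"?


LCS of "adbda" and "eabdde"
DP table:
           e    a    b    d    d    e
      0    0    0    0    0    0    0
  a   0    0    1    1    1    1    1
  d   0    0    1    1    2    2    2
  b   0    0    1    2    2    2    2
  d   0    0    1    2    3    3    3
  a   0    0    1    2    3    3    3
LCS length = dp[5][6] = 3

3


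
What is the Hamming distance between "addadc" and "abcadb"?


Comparing "addadc" and "abcadb" position by position:
  Position 0: 'a' vs 'a' => same
  Position 1: 'd' vs 'b' => differ
  Position 2: 'd' vs 'c' => differ
  Position 3: 'a' vs 'a' => same
  Position 4: 'd' vs 'd' => same
  Position 5: 'c' vs 'b' => differ
Total differences (Hamming distance): 3

3


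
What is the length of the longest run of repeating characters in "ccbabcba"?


Input: "ccbabcba"
Scanning for longest run:
  Position 1 ('c'): continues run of 'c', length=2
  Position 2 ('b'): new char, reset run to 1
  Position 3 ('a'): new char, reset run to 1
  Position 4 ('b'): new char, reset run to 1
  Position 5 ('c'): new char, reset run to 1
  Position 6 ('b'): new char, reset run to 1
  Position 7 ('a'): new char, reset run to 1
Longest run: 'c' with length 2

2


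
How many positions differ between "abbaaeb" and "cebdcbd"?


Comparing "abbaaeb" and "cebdcbd" position by position:
  Position 0: 'a' vs 'c' => DIFFER
  Position 1: 'b' vs 'e' => DIFFER
  Position 2: 'b' vs 'b' => same
  Position 3: 'a' vs 'd' => DIFFER
  Position 4: 'a' vs 'c' => DIFFER
  Position 5: 'e' vs 'b' => DIFFER
  Position 6: 'b' vs 'd' => DIFFER
Positions that differ: 6

6


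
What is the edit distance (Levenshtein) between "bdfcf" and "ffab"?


Computing edit distance: "bdfcf" -> "ffab"
DP table:
           f    f    a    b
      0    1    2    3    4
  b   1    1    2    3    3
  d   2    2    2    3    4
  f   3    2    2    3    4
  c   4    3    3    3    4
  f   5    4    3    4    4
Edit distance = dp[5][4] = 4

4


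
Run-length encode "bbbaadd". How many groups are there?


Input: bbbaadd
Scanning for consecutive runs:
  Group 1: 'b' x 3 (positions 0-2)
  Group 2: 'a' x 2 (positions 3-4)
  Group 3: 'd' x 2 (positions 5-6)
Total groups: 3

3


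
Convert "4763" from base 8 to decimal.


Input: "4763" in base 8
Positional expansion:
  Digit '4' (value 4) x 8^3 = 2048
  Digit '7' (value 7) x 8^2 = 448
  Digit '6' (value 6) x 8^1 = 48
  Digit '3' (value 3) x 8^0 = 3
Sum = 2547

2547


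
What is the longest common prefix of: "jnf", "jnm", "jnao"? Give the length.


Words: jnf, jnm, jnao
  Position 0: all 'j' => match
  Position 1: all 'n' => match
  Position 2: ('f', 'm', 'a') => mismatch, stop
LCP = "jn" (length 2)

2


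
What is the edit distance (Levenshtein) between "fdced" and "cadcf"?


Computing edit distance: "fdced" -> "cadcf"
DP table:
           c    a    d    c    f
      0    1    2    3    4    5
  f   1    1    2    3    4    4
  d   2    2    2    2    3    4
  c   3    2    3    3    2    3
  e   4    3    3    4    3    3
  d   5    4    4    3    4    4
Edit distance = dp[5][5] = 4

4


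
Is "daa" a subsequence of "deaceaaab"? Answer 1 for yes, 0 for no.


Check if "daa" is a subsequence of "deaceaaab"
Greedy scan:
  Position 0 ('d'): matches sub[0] = 'd'
  Position 1 ('e'): no match needed
  Position 2 ('a'): matches sub[1] = 'a'
  Position 3 ('c'): no match needed
  Position 4 ('e'): no match needed
  Position 5 ('a'): matches sub[2] = 'a'
  Position 6 ('a'): no match needed
  Position 7 ('a'): no match needed
  Position 8 ('b'): no match needed
All 3 characters matched => is a subsequence

1


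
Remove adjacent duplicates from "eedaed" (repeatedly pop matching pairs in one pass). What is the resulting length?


Input: eedaed
Stack-based adjacent duplicate removal:
  Read 'e': push. Stack: e
  Read 'e': matches stack top 'e' => pop. Stack: (empty)
  Read 'd': push. Stack: d
  Read 'a': push. Stack: da
  Read 'e': push. Stack: dae
  Read 'd': push. Stack: daed
Final stack: "daed" (length 4)

4


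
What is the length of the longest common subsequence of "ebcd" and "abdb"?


LCS of "ebcd" and "abdb"
DP table:
           a    b    d    b
      0    0    0    0    0
  e   0    0    0    0    0
  b   0    0    1    1    1
  c   0    0    1    1    1
  d   0    0    1    2    2
LCS length = dp[4][4] = 2

2


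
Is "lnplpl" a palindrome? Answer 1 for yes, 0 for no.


Input: lnplpl
Reversed: lplpnl
  Compare pos 0 ('l') with pos 5 ('l'): match
  Compare pos 1 ('n') with pos 4 ('p'): MISMATCH
  Compare pos 2 ('p') with pos 3 ('l'): MISMATCH
Result: not a palindrome

0


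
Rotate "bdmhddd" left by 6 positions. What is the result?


Input: "bdmhddd", rotate left by 6
First 6 characters: "bdmhdd"
Remaining characters: "d"
Concatenate remaining + first: "d" + "bdmhdd" = "dbdmhdd"

dbdmhdd


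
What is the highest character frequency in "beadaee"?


Input: beadaee
Character counts:
  'a': 2
  'b': 1
  'd': 1
  'e': 3
Maximum frequency: 3

3


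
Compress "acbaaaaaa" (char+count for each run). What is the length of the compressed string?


Input: acbaaaaaa
Runs:
  'a' x 1 => "a1"
  'c' x 1 => "c1"
  'b' x 1 => "b1"
  'a' x 6 => "a6"
Compressed: "a1c1b1a6"
Compressed length: 8

8


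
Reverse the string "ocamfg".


Input: ocamfg
Reading characters right to left:
  Position 5: 'g'
  Position 4: 'f'
  Position 3: 'm'
  Position 2: 'a'
  Position 1: 'c'
  Position 0: 'o'
Reversed: gfmaco

gfmaco


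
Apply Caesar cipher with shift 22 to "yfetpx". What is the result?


Caesar cipher: shift "yfetpx" by 22
  'y' (pos 24) + 22 = pos 20 = 'u'
  'f' (pos 5) + 22 = pos 1 = 'b'
  'e' (pos 4) + 22 = pos 0 = 'a'
  't' (pos 19) + 22 = pos 15 = 'p'
  'p' (pos 15) + 22 = pos 11 = 'l'
  'x' (pos 23) + 22 = pos 19 = 't'
Result: ubaplt

ubaplt


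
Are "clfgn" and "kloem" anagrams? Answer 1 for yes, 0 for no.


Strings: "clfgn", "kloem"
Sorted first:  cfgln
Sorted second: eklmo
Differ at position 0: 'c' vs 'e' => not anagrams

0


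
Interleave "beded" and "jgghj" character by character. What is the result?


Interleaving "beded" and "jgghj":
  Position 0: 'b' from first, 'j' from second => "bj"
  Position 1: 'e' from first, 'g' from second => "eg"
  Position 2: 'd' from first, 'g' from second => "dg"
  Position 3: 'e' from first, 'h' from second => "eh"
  Position 4: 'd' from first, 'j' from second => "dj"
Result: bjegdgehdj

bjegdgehdj


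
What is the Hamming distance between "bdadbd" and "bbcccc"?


Comparing "bdadbd" and "bbcccc" position by position:
  Position 0: 'b' vs 'b' => same
  Position 1: 'd' vs 'b' => differ
  Position 2: 'a' vs 'c' => differ
  Position 3: 'd' vs 'c' => differ
  Position 4: 'b' vs 'c' => differ
  Position 5: 'd' vs 'c' => differ
Total differences (Hamming distance): 5

5


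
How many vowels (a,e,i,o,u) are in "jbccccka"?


Input: jbccccka
Checking each character:
  'j' at position 0: consonant
  'b' at position 1: consonant
  'c' at position 2: consonant
  'c' at position 3: consonant
  'c' at position 4: consonant
  'c' at position 5: consonant
  'k' at position 6: consonant
  'a' at position 7: vowel (running total: 1)
Total vowels: 1

1


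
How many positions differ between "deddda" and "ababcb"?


Comparing "deddda" and "ababcb" position by position:
  Position 0: 'd' vs 'a' => DIFFER
  Position 1: 'e' vs 'b' => DIFFER
  Position 2: 'd' vs 'a' => DIFFER
  Position 3: 'd' vs 'b' => DIFFER
  Position 4: 'd' vs 'c' => DIFFER
  Position 5: 'a' vs 'b' => DIFFER
Positions that differ: 6

6


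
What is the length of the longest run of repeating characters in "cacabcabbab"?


Input: "cacabcabbab"
Scanning for longest run:
  Position 1 ('a'): new char, reset run to 1
  Position 2 ('c'): new char, reset run to 1
  Position 3 ('a'): new char, reset run to 1
  Position 4 ('b'): new char, reset run to 1
  Position 5 ('c'): new char, reset run to 1
  Position 6 ('a'): new char, reset run to 1
  Position 7 ('b'): new char, reset run to 1
  Position 8 ('b'): continues run of 'b', length=2
  Position 9 ('a'): new char, reset run to 1
  Position 10 ('b'): new char, reset run to 1
Longest run: 'b' with length 2

2


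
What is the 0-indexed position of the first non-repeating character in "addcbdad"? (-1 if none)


Input: addcbdad
Character frequencies:
  'a': 2
  'b': 1
  'c': 1
  'd': 4
Scanning left to right for freq == 1:
  Position 0 ('a'): freq=2, skip
  Position 1 ('d'): freq=4, skip
  Position 2 ('d'): freq=4, skip
  Position 3 ('c'): unique! => answer = 3

3


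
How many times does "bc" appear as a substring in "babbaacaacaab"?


Searching for "bc" in "babbaacaacaab"
Scanning each position:
  Position 0: "ba" => no
  Position 1: "ab" => no
  Position 2: "bb" => no
  Position 3: "ba" => no
  Position 4: "aa" => no
  Position 5: "ac" => no
  Position 6: "ca" => no
  Position 7: "aa" => no
  Position 8: "ac" => no
  Position 9: "ca" => no
  Position 10: "aa" => no
  Position 11: "ab" => no
Total occurrences: 0

0


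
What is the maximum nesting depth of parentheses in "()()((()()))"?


Input: "()()((()()))"
Tracking depth:
  Position 0 '(': depth becomes 1
  Position 1 ')': depth becomes 0
  Position 2 '(': depth becomes 1
  Position 3 ')': depth becomes 0
  Position 4 '(': depth becomes 1
  Position 5 '(': depth becomes 2
  Position 6 '(': depth becomes 3
  Position 7 ')': depth becomes 2
  Position 8 '(': depth becomes 3
  Position 9 ')': depth becomes 2
  Position 10 ')': depth becomes 1
  Position 11 ')': depth becomes 0
Maximum depth reached: 3

3


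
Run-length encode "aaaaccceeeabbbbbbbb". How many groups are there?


Input: aaaaccceeeabbbbbbbb
Scanning for consecutive runs:
  Group 1: 'a' x 4 (positions 0-3)
  Group 2: 'c' x 3 (positions 4-6)
  Group 3: 'e' x 3 (positions 7-9)
  Group 4: 'a' x 1 (positions 10-10)
  Group 5: 'b' x 8 (positions 11-18)
Total groups: 5

5


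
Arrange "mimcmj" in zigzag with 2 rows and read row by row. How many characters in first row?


Zigzag "mimcmj" into 2 rows:
Placing characters:
  'm' => row 0
  'i' => row 1
  'm' => row 0
  'c' => row 1
  'm' => row 0
  'j' => row 1
Rows:
  Row 0: "mmm"
  Row 1: "icj"
First row length: 3

3


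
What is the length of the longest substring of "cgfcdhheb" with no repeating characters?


Input: "cgfcdhheb"
Sliding window (track last position of each char):
  Position 0 ('c'): window [0,0] length 1 -- new best
  Position 1 ('g'): window [0,1] length 2 -- new best
  Position 2 ('f'): window [0,2] length 3 -- new best
  Position 3 ('c'): repeat (last at 0), move window start to 1
  Position 3 ('c'): window [1,3] length 3
  Position 4 ('d'): window [1,4] length 4 -- new best
  Position 5 ('h'): window [1,5] length 5 -- new best
  Position 6 ('h'): repeat (last at 5), move window start to 6
  Position 6 ('h'): window [6,6] length 1
  Position 7 ('e'): window [6,7] length 2
  Position 8 ('b'): window [6,8] length 3
Longest substring with no repeats: "gfcdh" with length 5

5


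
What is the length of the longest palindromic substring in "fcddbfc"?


Input: "fcddbfc"
Checking substrings for palindromes:
  [2:4] "dd" (len 2) => palindrome
Longest palindromic substring: "dd" with length 2

2


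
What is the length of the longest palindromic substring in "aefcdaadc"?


Input: "aefcdaadc"
Checking substrings for palindromes:
  [3:9] "cdaadc" (len 6) => palindrome
  [4:8] "daad" (len 4) => palindrome
  [5:7] "aa" (len 2) => palindrome
Longest palindromic substring: "cdaadc" with length 6

6


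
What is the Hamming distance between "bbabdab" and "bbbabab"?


Comparing "bbabdab" and "bbbabab" position by position:
  Position 0: 'b' vs 'b' => same
  Position 1: 'b' vs 'b' => same
  Position 2: 'a' vs 'b' => differ
  Position 3: 'b' vs 'a' => differ
  Position 4: 'd' vs 'b' => differ
  Position 5: 'a' vs 'a' => same
  Position 6: 'b' vs 'b' => same
Total differences (Hamming distance): 3

3


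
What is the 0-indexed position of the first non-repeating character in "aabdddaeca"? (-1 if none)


Input: aabdddaeca
Character frequencies:
  'a': 4
  'b': 1
  'c': 1
  'd': 3
  'e': 1
Scanning left to right for freq == 1:
  Position 0 ('a'): freq=4, skip
  Position 1 ('a'): freq=4, skip
  Position 2 ('b'): unique! => answer = 2

2


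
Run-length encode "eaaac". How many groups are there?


Input: eaaac
Scanning for consecutive runs:
  Group 1: 'e' x 1 (positions 0-0)
  Group 2: 'a' x 3 (positions 1-3)
  Group 3: 'c' x 1 (positions 4-4)
Total groups: 3

3


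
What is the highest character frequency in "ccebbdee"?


Input: ccebbdee
Character counts:
  'b': 2
  'c': 2
  'd': 1
  'e': 3
Maximum frequency: 3

3


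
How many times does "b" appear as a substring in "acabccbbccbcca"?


Searching for "b" in "acabccbbccbcca"
Scanning each position:
  Position 0: "a" => no
  Position 1: "c" => no
  Position 2: "a" => no
  Position 3: "b" => MATCH
  Position 4: "c" => no
  Position 5: "c" => no
  Position 6: "b" => MATCH
  Position 7: "b" => MATCH
  Position 8: "c" => no
  Position 9: "c" => no
  Position 10: "b" => MATCH
  Position 11: "c" => no
  Position 12: "c" => no
  Position 13: "a" => no
Total occurrences: 4

4


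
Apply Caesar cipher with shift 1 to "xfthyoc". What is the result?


Caesar cipher: shift "xfthyoc" by 1
  'x' (pos 23) + 1 = pos 24 = 'y'
  'f' (pos 5) + 1 = pos 6 = 'g'
  't' (pos 19) + 1 = pos 20 = 'u'
  'h' (pos 7) + 1 = pos 8 = 'i'
  'y' (pos 24) + 1 = pos 25 = 'z'
  'o' (pos 14) + 1 = pos 15 = 'p'
  'c' (pos 2) + 1 = pos 3 = 'd'
Result: yguizpd

yguizpd


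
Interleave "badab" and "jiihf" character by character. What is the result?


Interleaving "badab" and "jiihf":
  Position 0: 'b' from first, 'j' from second => "bj"
  Position 1: 'a' from first, 'i' from second => "ai"
  Position 2: 'd' from first, 'i' from second => "di"
  Position 3: 'a' from first, 'h' from second => "ah"
  Position 4: 'b' from first, 'f' from second => "bf"
Result: bjaidiahbf

bjaidiahbf


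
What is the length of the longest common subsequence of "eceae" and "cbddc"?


LCS of "eceae" and "cbddc"
DP table:
           c    b    d    d    c
      0    0    0    0    0    0
  e   0    0    0    0    0    0
  c   0    1    1    1    1    1
  e   0    1    1    1    1    1
  a   0    1    1    1    1    1
  e   0    1    1    1    1    1
LCS length = dp[5][5] = 1

1


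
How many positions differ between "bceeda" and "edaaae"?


Comparing "bceeda" and "edaaae" position by position:
  Position 0: 'b' vs 'e' => DIFFER
  Position 1: 'c' vs 'd' => DIFFER
  Position 2: 'e' vs 'a' => DIFFER
  Position 3: 'e' vs 'a' => DIFFER
  Position 4: 'd' vs 'a' => DIFFER
  Position 5: 'a' vs 'e' => DIFFER
Positions that differ: 6

6


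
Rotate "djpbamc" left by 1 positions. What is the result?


Input: "djpbamc", rotate left by 1
First 1 characters: "d"
Remaining characters: "jpbamc"
Concatenate remaining + first: "jpbamc" + "d" = "jpbamcd"

jpbamcd


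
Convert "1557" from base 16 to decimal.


Input: "1557" in base 16
Positional expansion:
  Digit '1' (value 1) x 16^3 = 4096
  Digit '5' (value 5) x 16^2 = 1280
  Digit '5' (value 5) x 16^1 = 80
  Digit '7' (value 7) x 16^0 = 7
Sum = 5463

5463


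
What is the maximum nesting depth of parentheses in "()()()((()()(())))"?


Input: "()()()((()()(())))"
Tracking depth:
  Position 0 '(': depth becomes 1
  Position 1 ')': depth becomes 0
  Position 2 '(': depth becomes 1
  Position 3 ')': depth becomes 0
  Position 4 '(': depth becomes 1
  Position 5 ')': depth becomes 0
  Position 6 '(': depth becomes 1
  Position 7 '(': depth becomes 2
  Position 8 '(': depth becomes 3
  Position 9 ')': depth becomes 2
  Position 10 '(': depth becomes 3
  Position 11 ')': depth becomes 2
  Position 12 '(': depth becomes 3
  Position 13 '(': depth becomes 4
  Position 14 ')': depth becomes 3
  Position 15 ')': depth becomes 2
  Position 16 ')': depth becomes 1
  Position 17 ')': depth becomes 0
Maximum depth reached: 4

4


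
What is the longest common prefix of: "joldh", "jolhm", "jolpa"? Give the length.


Words: joldh, jolhm, jolpa
  Position 0: all 'j' => match
  Position 1: all 'o' => match
  Position 2: all 'l' => match
  Position 3: ('d', 'h', 'p') => mismatch, stop
LCP = "jol" (length 3)

3


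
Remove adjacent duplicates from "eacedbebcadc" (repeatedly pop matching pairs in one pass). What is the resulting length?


Input: eacedbebcadc
Stack-based adjacent duplicate removal:
  Read 'e': push. Stack: e
  Read 'a': push. Stack: ea
  Read 'c': push. Stack: eac
  Read 'e': push. Stack: eace
  Read 'd': push. Stack: eaced
  Read 'b': push. Stack: eacedb
  Read 'e': push. Stack: eacedbe
  Read 'b': push. Stack: eacedbeb
  Read 'c': push. Stack: eacedbebc
  Read 'a': push. Stack: eacedbebca
  Read 'd': push. Stack: eacedbebcad
  Read 'c': push. Stack: eacedbebcadc
Final stack: "eacedbebcadc" (length 12)

12


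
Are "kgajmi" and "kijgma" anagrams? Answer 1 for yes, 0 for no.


Strings: "kgajmi", "kijgma"
Sorted first:  agijkm
Sorted second: agijkm
Sorted forms match => anagrams

1


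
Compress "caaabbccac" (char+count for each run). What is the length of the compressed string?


Input: caaabbccac
Runs:
  'c' x 1 => "c1"
  'a' x 3 => "a3"
  'b' x 2 => "b2"
  'c' x 2 => "c2"
  'a' x 1 => "a1"
  'c' x 1 => "c1"
Compressed: "c1a3b2c2a1c1"
Compressed length: 12

12


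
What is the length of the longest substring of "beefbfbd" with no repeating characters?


Input: "beefbfbd"
Sliding window (track last position of each char):
  Position 0 ('b'): window [0,0] length 1 -- new best
  Position 1 ('e'): window [0,1] length 2 -- new best
  Position 2 ('e'): repeat (last at 1), move window start to 2
  Position 2 ('e'): window [2,2] length 1
  Position 3 ('f'): window [2,3] length 2
  Position 4 ('b'): window [2,4] length 3 -- new best
  Position 5 ('f'): repeat (last at 3), move window start to 4
  Position 5 ('f'): window [4,5] length 2
  Position 6 ('b'): repeat (last at 4), move window start to 5
  Position 6 ('b'): window [5,6] length 2
  Position 7 ('d'): window [5,7] length 3
Longest substring with no repeats: "efb" with length 3

3


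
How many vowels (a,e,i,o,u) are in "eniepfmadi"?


Input: eniepfmadi
Checking each character:
  'e' at position 0: vowel (running total: 1)
  'n' at position 1: consonant
  'i' at position 2: vowel (running total: 2)
  'e' at position 3: vowel (running total: 3)
  'p' at position 4: consonant
  'f' at position 5: consonant
  'm' at position 6: consonant
  'a' at position 7: vowel (running total: 4)
  'd' at position 8: consonant
  'i' at position 9: vowel (running total: 5)
Total vowels: 5

5


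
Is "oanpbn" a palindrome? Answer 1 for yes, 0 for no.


Input: oanpbn
Reversed: nbpnao
  Compare pos 0 ('o') with pos 5 ('n'): MISMATCH
  Compare pos 1 ('a') with pos 4 ('b'): MISMATCH
  Compare pos 2 ('n') with pos 3 ('p'): MISMATCH
Result: not a palindrome

0


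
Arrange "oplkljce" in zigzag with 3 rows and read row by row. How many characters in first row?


Zigzag "oplkljce" into 3 rows:
Placing characters:
  'o' => row 0
  'p' => row 1
  'l' => row 2
  'k' => row 1
  'l' => row 0
  'j' => row 1
  'c' => row 2
  'e' => row 1
Rows:
  Row 0: "ol"
  Row 1: "pkje"
  Row 2: "lc"
First row length: 2

2


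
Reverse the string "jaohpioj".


Input: jaohpioj
Reading characters right to left:
  Position 7: 'j'
  Position 6: 'o'
  Position 5: 'i'
  Position 4: 'p'
  Position 3: 'h'
  Position 2: 'o'
  Position 1: 'a'
  Position 0: 'j'
Reversed: joiphoaj

joiphoaj


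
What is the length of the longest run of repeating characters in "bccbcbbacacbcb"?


Input: "bccbcbbacacbcb"
Scanning for longest run:
  Position 1 ('c'): new char, reset run to 1
  Position 2 ('c'): continues run of 'c', length=2
  Position 3 ('b'): new char, reset run to 1
  Position 4 ('c'): new char, reset run to 1
  Position 5 ('b'): new char, reset run to 1
  Position 6 ('b'): continues run of 'b', length=2
  Position 7 ('a'): new char, reset run to 1
  Position 8 ('c'): new char, reset run to 1
  Position 9 ('a'): new char, reset run to 1
  Position 10 ('c'): new char, reset run to 1
  Position 11 ('b'): new char, reset run to 1
  Position 12 ('c'): new char, reset run to 1
  Position 13 ('b'): new char, reset run to 1
Longest run: 'c' with length 2

2


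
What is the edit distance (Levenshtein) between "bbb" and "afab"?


Computing edit distance: "bbb" -> "afab"
DP table:
           a    f    a    b
      0    1    2    3    4
  b   1    1    2    3    3
  b   2    2    2    3    3
  b   3    3    3    3    3
Edit distance = dp[3][4] = 3

3


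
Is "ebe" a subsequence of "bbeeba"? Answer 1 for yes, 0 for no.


Check if "ebe" is a subsequence of "bbeeba"
Greedy scan:
  Position 0 ('b'): no match needed
  Position 1 ('b'): no match needed
  Position 2 ('e'): matches sub[0] = 'e'
  Position 3 ('e'): no match needed
  Position 4 ('b'): matches sub[1] = 'b'
  Position 5 ('a'): no match needed
Only matched 2/3 characters => not a subsequence

0


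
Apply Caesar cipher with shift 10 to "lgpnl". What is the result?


Caesar cipher: shift "lgpnl" by 10
  'l' (pos 11) + 10 = pos 21 = 'v'
  'g' (pos 6) + 10 = pos 16 = 'q'
  'p' (pos 15) + 10 = pos 25 = 'z'
  'n' (pos 13) + 10 = pos 23 = 'x'
  'l' (pos 11) + 10 = pos 21 = 'v'
Result: vqzxv

vqzxv


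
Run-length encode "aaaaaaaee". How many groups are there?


Input: aaaaaaaee
Scanning for consecutive runs:
  Group 1: 'a' x 7 (positions 0-6)
  Group 2: 'e' x 2 (positions 7-8)
Total groups: 2

2


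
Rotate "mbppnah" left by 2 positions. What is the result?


Input: "mbppnah", rotate left by 2
First 2 characters: "mb"
Remaining characters: "ppnah"
Concatenate remaining + first: "ppnah" + "mb" = "ppnahmb"

ppnahmb


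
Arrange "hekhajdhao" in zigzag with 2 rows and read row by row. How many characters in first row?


Zigzag "hekhajdhao" into 2 rows:
Placing characters:
  'h' => row 0
  'e' => row 1
  'k' => row 0
  'h' => row 1
  'a' => row 0
  'j' => row 1
  'd' => row 0
  'h' => row 1
  'a' => row 0
  'o' => row 1
Rows:
  Row 0: "hkada"
  Row 1: "ehjho"
First row length: 5

5


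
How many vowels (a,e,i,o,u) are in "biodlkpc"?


Input: biodlkpc
Checking each character:
  'b' at position 0: consonant
  'i' at position 1: vowel (running total: 1)
  'o' at position 2: vowel (running total: 2)
  'd' at position 3: consonant
  'l' at position 4: consonant
  'k' at position 5: consonant
  'p' at position 6: consonant
  'c' at position 7: consonant
Total vowels: 2

2


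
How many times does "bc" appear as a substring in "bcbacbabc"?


Searching for "bc" in "bcbacbabc"
Scanning each position:
  Position 0: "bc" => MATCH
  Position 1: "cb" => no
  Position 2: "ba" => no
  Position 3: "ac" => no
  Position 4: "cb" => no
  Position 5: "ba" => no
  Position 6: "ab" => no
  Position 7: "bc" => MATCH
Total occurrences: 2

2
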